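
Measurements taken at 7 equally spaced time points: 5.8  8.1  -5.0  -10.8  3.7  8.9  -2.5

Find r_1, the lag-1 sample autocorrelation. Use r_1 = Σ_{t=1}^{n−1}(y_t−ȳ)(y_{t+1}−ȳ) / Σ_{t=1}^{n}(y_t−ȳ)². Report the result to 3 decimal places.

Mean ȳ = (5.8 + 8.1 − 5.0 − 10.8 + 3.7 + 8.9 − 2.5)/7 = 1.1714
Deviations from mean: 4.6286, 6.9286, -6.1714, -11.9714, 2.5286, 7.7286, -3.6714
Numerator Σ_{t=1}^{6}(y_t−ȳ)(y_{t+1}−ȳ) = 24.0878
Denominator Σ(y_t−ȳ)² = 330.4343
r_1 = 24.0878 / 330.4343 = 0.073

0.073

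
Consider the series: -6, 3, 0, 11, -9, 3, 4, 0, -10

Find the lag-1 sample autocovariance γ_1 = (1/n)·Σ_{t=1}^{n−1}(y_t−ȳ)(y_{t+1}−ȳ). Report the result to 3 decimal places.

-14.096

Mean ȳ = (-6 + 3 + 0 + 11 − 9 + 3 + 4 + 0 − 10)/9 = -0.4444
Σ_{t=1}^{8}(y_t−ȳ)(y_{t+1}−ȳ) = -126.8642
γ_1 = -126.8642 / 9 = -14.096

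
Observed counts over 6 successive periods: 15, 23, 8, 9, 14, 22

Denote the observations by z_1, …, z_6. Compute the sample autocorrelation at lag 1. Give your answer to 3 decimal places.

Mean z̄ = (15 + 23 + 8 + 9 + 14 + 22)/6 = 15.1667
Σ(z_t−z̄)(z_{t+1}−z̄) = (-1.3056) + (-56.1389) + (44.1944) + (7.1944) + (-7.9722) = -14.0278
Denominator Σ(z_t−z̄)² = 198.8333
r_1 = -14.0278 / 198.8333 = -0.071

-0.071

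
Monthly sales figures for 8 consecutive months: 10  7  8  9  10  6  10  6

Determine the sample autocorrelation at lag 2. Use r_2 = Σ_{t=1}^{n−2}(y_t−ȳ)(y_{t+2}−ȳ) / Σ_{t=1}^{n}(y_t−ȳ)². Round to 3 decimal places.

Mean ȳ = (10 + 7 + 8 + 9 + 10 + 6 + 10 + 6)/8 = 8.2500
Σ(y_t−ȳ)(y_{t+2}−ȳ) = (-0.4375) + (-0.9375) + (-0.4375) + (-1.6875) + (3.0625) + (5.0625) = 4.6250
Denominator Σ(y_t−ȳ)² = 21.5000
r_2 = 4.6250 / 21.5000 = 0.215

0.215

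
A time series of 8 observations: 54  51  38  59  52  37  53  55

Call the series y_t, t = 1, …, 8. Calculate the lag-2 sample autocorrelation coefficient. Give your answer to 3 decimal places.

Mean ȳ = (54 + 51 + 38 + 59 + 52 + 37 + 53 + 55)/8 = 49.8750
Deviations from mean: 4.1250, 1.1250, -11.8750, 9.1250, 2.1250, -12.8750, 3.1250, 5.1250
Numerator Σ_{t=1}^{6}(y_t−ȳ)(y_{t+2}−ȳ) = -240.7813
Denominator Σ(y_t−ȳ)² = 448.8750
r_2 = -240.7813 / 448.8750 = -0.536

-0.536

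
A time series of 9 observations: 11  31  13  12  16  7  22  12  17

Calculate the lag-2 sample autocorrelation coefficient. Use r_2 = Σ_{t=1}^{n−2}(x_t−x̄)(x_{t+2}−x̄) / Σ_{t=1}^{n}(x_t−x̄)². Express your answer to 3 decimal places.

Mean x̄ = (11 + 31 + 13 + 12 + 16 + 7 + 22 + 12 + 17)/9 = 15.6667
Σ(x_t−x̄)(x_{t+2}−x̄) = (12.4444) + (-56.2222) + (-0.8889) + (31.7778) + (2.1111) + (31.7778) + (8.4444) = 29.4444
Denominator Σ(x_t−x̄)² = 408.0000
r_2 = 29.4444 / 408.0000 = 0.072

0.072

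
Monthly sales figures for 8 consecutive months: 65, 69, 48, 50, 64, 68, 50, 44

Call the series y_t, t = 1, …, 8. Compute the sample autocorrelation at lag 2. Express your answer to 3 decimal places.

-0.674

Mean ȳ = (65 + 69 + 48 + 50 + 64 + 68 + 50 + 44)/8 = 57.2500
Deviations from mean: 7.7500, 11.7500, -9.2500, -7.2500, 6.7500, 10.7500, -7.2500, -13.2500
Σ(y_t−ȳ)(y_{t+2}−ȳ) = (-71.6875) + (-85.1875) + (-62.4375) + (-77.9375) + (-48.9375) + (-142.4375) = -488.6250
Denominator Σ(y_t−ȳ)² = 725.5000
r_2 = -488.6250 / 725.5000 = -0.674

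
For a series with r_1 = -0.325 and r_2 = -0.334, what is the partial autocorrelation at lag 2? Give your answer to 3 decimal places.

-0.492

φ_{22} = (r_2 − r_1²) / (1 − r_1²)
r_1² = (-0.325)² = 0.105625
Numerator = -0.334 − 0.1056 = -0.4396; denominator = 1 − 0.1056 = 0.8944
φ_{22} = -0.4396 / 0.8944 = -0.492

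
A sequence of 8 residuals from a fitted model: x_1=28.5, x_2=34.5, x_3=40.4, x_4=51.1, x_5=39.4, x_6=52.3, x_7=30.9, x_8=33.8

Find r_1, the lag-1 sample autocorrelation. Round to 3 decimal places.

0.008

Mean x̄ = (28.5 + 34.5 + 40.4 + 51.1 + 39.4 + 52.3 + 30.9 + 33.8)/8 = 38.8625
Deviations from mean: -10.3625, -4.3625, 1.5375, 12.2375, 0.5375, 13.4375, -7.9625, -5.0625
Σ(x_t−x̄)(x_{t+1}−x̄) = (45.2064) + (-6.7073) + (18.8152) + (6.5777) + (7.2227) + (-106.9961) + (40.3102) = 4.4286
Denominator Σ(x_t−x̄)² = 548.4188
r_1 = 4.4286 / 548.4188 = 0.008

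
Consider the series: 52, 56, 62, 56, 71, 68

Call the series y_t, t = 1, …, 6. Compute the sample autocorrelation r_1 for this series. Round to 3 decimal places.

Mean ȳ = (52 + 56 + 62 + 56 + 71 + 68)/6 = 60.8333
Deviations from mean: -8.8333, -4.8333, 1.1667, -4.8333, 10.1667, 7.1667
Numerator Σ_{t=1}^{5}(y_t−ȳ)(y_{t+1}−ȳ) = 55.1389
Denominator Σ(y_t−ȳ)² = 280.8333
r_1 = 55.1389 / 280.8333 = 0.196

0.196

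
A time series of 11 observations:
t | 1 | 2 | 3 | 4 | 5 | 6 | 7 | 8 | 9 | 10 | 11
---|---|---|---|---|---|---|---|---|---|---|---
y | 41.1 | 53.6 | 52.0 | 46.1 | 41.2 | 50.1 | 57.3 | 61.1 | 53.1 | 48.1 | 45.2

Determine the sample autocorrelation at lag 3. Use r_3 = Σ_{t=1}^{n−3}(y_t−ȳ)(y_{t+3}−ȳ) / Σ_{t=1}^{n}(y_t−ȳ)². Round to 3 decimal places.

-0.471

Mean ȳ = (41.1 + 53.6 + 52.0 + 46.1 + 41.2 + 50.1 + 57.3 + 61.1 + 53.1 + 48.1 + 45.2)/11 = 49.9000
Numerator Σ_{t=1}^{8}(y_t−ȳ)(y_{t+3}−ȳ) = -189.2100
Denominator Σ(y_t−ȳ)² = 401.4800
r_3 = -189.2100 / 401.4800 = -0.471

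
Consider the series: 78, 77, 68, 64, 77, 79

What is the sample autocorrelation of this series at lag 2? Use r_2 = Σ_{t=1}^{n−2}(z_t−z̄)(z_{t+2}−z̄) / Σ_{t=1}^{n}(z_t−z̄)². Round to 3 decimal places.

Mean z̄ = (78 + 77 + 68 + 64 + 77 + 79)/6 = 73.8333
Deviations from mean: 4.1667, 3.1667, -5.8333, -9.8333, 3.1667, 5.1667
Σ(z_t−z̄)(z_{t+2}−z̄) = (-24.3056) + (-31.1389) + (-18.4722) + (-50.8056) = -124.7222
Denominator Σ(z_t−z̄)² = 194.8333
r_2 = -124.7222 / 194.8333 = -0.640

-0.640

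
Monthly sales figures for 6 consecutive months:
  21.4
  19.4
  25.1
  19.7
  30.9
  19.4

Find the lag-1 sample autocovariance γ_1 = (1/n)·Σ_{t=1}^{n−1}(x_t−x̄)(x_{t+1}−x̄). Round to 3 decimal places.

Mean x̄ = (21.4 + 19.4 + 25.1 + 19.7 + 30.9 + 19.4)/6 = 22.6500
Σ_{t=1}^{5}(x_t−x̄)(x_{t+1}−x̄) = -62.2775
γ_1 = -62.2775 / 6 = -10.380

-10.380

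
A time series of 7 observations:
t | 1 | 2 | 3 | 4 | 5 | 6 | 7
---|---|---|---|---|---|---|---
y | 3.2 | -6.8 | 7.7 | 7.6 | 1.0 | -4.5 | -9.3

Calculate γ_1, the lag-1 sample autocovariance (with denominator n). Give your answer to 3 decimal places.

4.302

Mean ȳ = (3.2 − 6.8 + 7.7 + 7.6 + 1.0 − 4.5 − 9.3)/7 = -0.1571
Deviations: 3.3571, -6.6429, 7.8571, 7.7571, 1.1571, -4.3429, -9.1429
Σ_{t=1}^{6}(y_t−ȳ)(y_{t+1}−ȳ) = 30.1110
γ_1 = 30.1110 / 7 = 4.302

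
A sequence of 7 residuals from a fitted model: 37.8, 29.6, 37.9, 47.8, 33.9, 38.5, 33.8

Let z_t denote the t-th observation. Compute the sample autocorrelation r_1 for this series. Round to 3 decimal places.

Mean z̄ = (37.8 + 29.6 + 37.9 + 47.8 + 33.9 + 38.5 + 33.8)/7 = 37.0429
Deviations from mean: 0.7571, -7.4429, 0.8571, 10.7571, -3.1429, 1.4571, -3.2429
Σ(z_t−z̄)(z_{t+1}−z̄) = (-5.6353) + (-6.3796) + (9.2204) + (-33.8082) + (-4.5796) + (-4.7253) = -45.9076
Denominator Σ(z_t−z̄)² = 194.9371
r_1 = -45.9076 / 194.9371 = -0.235

-0.235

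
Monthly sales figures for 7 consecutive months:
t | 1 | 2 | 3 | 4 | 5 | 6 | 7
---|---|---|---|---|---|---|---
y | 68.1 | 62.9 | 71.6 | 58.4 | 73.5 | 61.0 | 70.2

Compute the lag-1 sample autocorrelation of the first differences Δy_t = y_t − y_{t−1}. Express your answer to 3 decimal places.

First differences Δy: -5.2, 8.7, -13.2, 15.1, -12.5, 9.2
Mean of differences = 0.3500
Numerator Σ(Δy_t−Δȳ)(Δy_{t+1}−Δȳ) = -662.6075
Denominator Σ(Δy_t−Δȳ)² = 745.1350
r_1(Δy) = -662.6075 / 745.1350 = -0.889

-0.889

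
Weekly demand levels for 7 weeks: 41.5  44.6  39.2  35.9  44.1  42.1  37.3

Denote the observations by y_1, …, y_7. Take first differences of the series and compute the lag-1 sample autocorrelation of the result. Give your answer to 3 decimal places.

-0.248

First differences Δy: 3.1, -5.4, -3.3, 8.2, -2.0, -4.8
Mean of differences = -0.7000
Numerator Σ(Δy_t−Δȳ)(Δy_{t+1}−Δȳ) = -35.0200
Denominator Σ(Δy_t−Δȳ)² = 141.0000
r_1(Δy) = -35.0200 / 141.0000 = -0.248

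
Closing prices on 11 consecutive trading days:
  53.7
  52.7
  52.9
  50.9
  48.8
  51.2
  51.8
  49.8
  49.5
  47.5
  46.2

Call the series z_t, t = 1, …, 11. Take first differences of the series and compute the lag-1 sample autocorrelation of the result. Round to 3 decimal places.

First differences Δz: -1.0, 0.2, -2.0, -2.1, 2.4, 0.6, -2.0, -0.3, -2.0, -1.3
Mean of differences = -0.7500
Numerator Σ(Δz_t−Δz̄)(Δz_{t+1}−Δz̄) = -1.8625
Denominator Σ(Δz_t−Δz̄)² = 19.7250
r_1(Δz) = -1.8625 / 19.7250 = -0.094

-0.094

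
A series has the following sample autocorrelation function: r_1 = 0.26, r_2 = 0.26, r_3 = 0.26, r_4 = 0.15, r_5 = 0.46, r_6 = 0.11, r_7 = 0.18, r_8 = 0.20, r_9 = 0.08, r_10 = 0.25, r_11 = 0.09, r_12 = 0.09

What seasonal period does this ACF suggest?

5

The largest autocorrelation is r_5 = 0.46; the remaining lags stay at or below 0.26.
The dominant spike at lag 5 indicates a seasonal period of 5.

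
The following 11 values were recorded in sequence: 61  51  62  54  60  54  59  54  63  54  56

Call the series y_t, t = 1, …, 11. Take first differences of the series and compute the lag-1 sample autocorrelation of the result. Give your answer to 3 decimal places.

-0.841

First differences Δy: -10, 11, -8, 6, -6, 5, -5, 9, -9, 2
Mean of differences = -0.5000
Numerator Σ(Δy_t−Δȳ)(Δy_{t+1}−Δȳ) = -479.7500
Denominator Σ(Δy_t−Δȳ)² = 570.5000
r_1(Δy) = -479.7500 / 570.5000 = -0.841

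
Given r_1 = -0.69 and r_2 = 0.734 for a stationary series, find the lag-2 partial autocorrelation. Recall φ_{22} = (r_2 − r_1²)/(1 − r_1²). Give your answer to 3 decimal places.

φ_{22} = (r_2 − r_1²) / (1 − r_1²)
r_1² = (-0.69)² = 0.4761
Numerator = 0.734 − 0.4761 = 0.2579; denominator = 1 − 0.4761 = 0.5239
φ_{22} = 0.2579 / 0.5239 = 0.492

0.492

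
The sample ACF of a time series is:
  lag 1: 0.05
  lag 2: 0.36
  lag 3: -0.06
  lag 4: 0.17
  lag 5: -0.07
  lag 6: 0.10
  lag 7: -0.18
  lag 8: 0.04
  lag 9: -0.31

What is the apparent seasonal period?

The largest autocorrelation is r_2 = 0.36, with a weaker echo at lag 4 (0.17); the remaining lags stay at or below 0.10.
The dominant spike at lag 2 indicates a seasonal period of 2.

2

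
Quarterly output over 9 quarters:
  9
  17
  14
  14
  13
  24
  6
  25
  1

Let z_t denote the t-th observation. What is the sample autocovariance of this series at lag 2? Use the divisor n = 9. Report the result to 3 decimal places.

24.679

Mean z̄ = (9 + 17 + 14 + 14 + 13 + 24 + 6 + 25 + 1)/9 = 13.6667
Σ_{t=1}^{7}(z_t−z̄)(z_{t+2}−z̄) = 222.1111
γ_2 = 222.1111 / 9 = 24.679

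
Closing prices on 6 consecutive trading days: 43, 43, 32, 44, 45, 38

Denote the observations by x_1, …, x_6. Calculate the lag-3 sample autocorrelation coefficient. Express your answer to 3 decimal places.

Mean x̄ = (43 + 43 + 32 + 44 + 45 + 38)/6 = 40.8333
Σ(x_t−x̄)(x_{t+3}−x̄) = (6.8611) + (9.0278) + (25.0278) = 40.9167
Denominator Σ(x_t−x̄)² = 122.8333
r_3 = 40.9167 / 122.8333 = 0.333

0.333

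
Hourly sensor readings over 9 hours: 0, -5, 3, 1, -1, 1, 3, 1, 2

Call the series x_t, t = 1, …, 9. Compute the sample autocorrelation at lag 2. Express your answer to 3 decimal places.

-0.156

Mean x̄ = (0 − 5 + 3 + 1 − 1 + 1 + 3 + 1 + 2)/9 = 0.5556
Σ(x_t−x̄)(x_{t+2}−x̄) = (-1.3580) + (-2.4691) + (-3.8025) + (0.1975) + (-3.8025) + (0.1975) + (3.5309) = -7.5062
Denominator Σ(x_t−x̄)² = 48.2222
r_2 = -7.5062 / 48.2222 = -0.156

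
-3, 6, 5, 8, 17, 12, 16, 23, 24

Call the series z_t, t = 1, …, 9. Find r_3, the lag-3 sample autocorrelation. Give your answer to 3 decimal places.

Mean z̄ = (-3 + 6 + 5 + 8 + 17 + 12 + 16 + 23 + 24)/9 = 12.0000
Σ(z_t−z̄)(z_{t+3}−z̄) = (60.0000) + (-30.0000) + (0.0000) + (-16.0000) + (55.0000) + (0.0000) = 69.0000
Denominator Σ(z_t−z̄)² = 632.0000
r_3 = 69.0000 / 632.0000 = 0.109

0.109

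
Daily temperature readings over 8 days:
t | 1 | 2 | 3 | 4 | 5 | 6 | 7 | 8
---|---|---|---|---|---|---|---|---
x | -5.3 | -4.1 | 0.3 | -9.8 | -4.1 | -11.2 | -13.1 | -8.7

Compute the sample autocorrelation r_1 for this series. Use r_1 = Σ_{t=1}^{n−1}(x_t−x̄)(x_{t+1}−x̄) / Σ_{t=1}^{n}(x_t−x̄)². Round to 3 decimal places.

0.154

Mean x̄ = (-5.3 − 4.1 + 0.3 − 9.8 − 4.1 − 11.2 − 13.1 − 8.7)/8 = -7.0000
Deviations from mean: 1.7000, 2.9000, 7.3000, -2.8000, 2.9000, -4.2000, -6.1000, -1.7000
Σ(x_t−x̄)(x_{t+1}−x̄) = (4.9300) + (21.1700) + (-20.4400) + (-8.1200) + (-12.1800) + (25.6200) + (10.3700) = 21.3500
Denominator Σ(x_t−x̄)² = 138.5800
r_1 = 21.3500 / 138.5800 = 0.154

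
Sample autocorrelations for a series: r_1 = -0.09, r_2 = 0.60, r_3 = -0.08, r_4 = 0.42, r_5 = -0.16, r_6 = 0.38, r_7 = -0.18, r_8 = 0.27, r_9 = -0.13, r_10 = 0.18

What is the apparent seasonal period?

The largest autocorrelation is r_2 = 0.60, with weaker echoes at lags 4 (0.42), 6 (0.38), 8 (0.27) and 10 (0.18); the remaining lags stay at or below -0.08.
The dominant spike at lag 2 indicates a seasonal period of 2.

2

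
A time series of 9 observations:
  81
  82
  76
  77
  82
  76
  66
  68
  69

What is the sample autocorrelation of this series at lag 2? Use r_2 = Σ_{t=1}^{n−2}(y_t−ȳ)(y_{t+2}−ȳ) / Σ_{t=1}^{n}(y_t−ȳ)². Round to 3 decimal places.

0.041

Mean ȳ = (81 + 82 + 76 + 77 + 82 + 76 + 66 + 68 + 69)/9 = 75.2222
Σ(y_t−ȳ)(y_{t+2}−ȳ) = (4.4938) + (12.0494) + (5.2716) + (1.3827) + (-62.5062) + (-5.6173) + (57.3827) = 12.4568
Denominator Σ(y_t−ȳ)² = 305.5556
r_2 = 12.4568 / 305.5556 = 0.041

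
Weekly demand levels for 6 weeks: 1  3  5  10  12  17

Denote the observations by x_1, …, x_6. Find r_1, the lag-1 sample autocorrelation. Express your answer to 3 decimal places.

0.478

Mean x̄ = (1 + 3 + 5 + 10 + 12 + 17)/6 = 8.0000
Deviations from mean: -7.0000, -5.0000, -3.0000, 2.0000, 4.0000, 9.0000
Σ(x_t−x̄)(x_{t+1}−x̄) = (35.0000) + (15.0000) + (-6.0000) + (8.0000) + (36.0000) = 88.0000
Denominator Σ(x_t−x̄)² = 184.0000
r_1 = 88.0000 / 184.0000 = 0.478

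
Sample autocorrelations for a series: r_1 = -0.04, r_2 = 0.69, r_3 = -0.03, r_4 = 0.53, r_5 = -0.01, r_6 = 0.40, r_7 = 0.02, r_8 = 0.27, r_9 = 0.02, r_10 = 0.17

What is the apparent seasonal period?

2

The largest autocorrelation is r_2 = 0.69, with weaker echoes at lags 4 (0.53), 6 (0.40), 8 (0.27) and 10 (0.17); the remaining lags stay at or below 0.02.
The dominant spike at lag 2 indicates a seasonal period of 2.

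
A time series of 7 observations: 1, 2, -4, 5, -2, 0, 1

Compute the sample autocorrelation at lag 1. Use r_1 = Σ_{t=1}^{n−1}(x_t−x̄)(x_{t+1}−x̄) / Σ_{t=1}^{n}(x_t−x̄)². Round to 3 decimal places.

-0.736

Mean x̄ = (1 + 2 − 4 + 5 − 2 + 0 + 1)/7 = 0.4286
Deviations from mean: 0.5714, 1.5714, -4.4286, 4.5714, -2.4286, -0.4286, 0.5714
Σ(x_t−x̄)(x_{t+1}−x̄) = (0.8980) + (-6.9592) + (-20.2449) + (-11.1020) + (1.0408) + (-0.2449) = -36.6122
Denominator Σ(x_t−x̄)² = 49.7143
r_1 = -36.6122 / 49.7143 = -0.736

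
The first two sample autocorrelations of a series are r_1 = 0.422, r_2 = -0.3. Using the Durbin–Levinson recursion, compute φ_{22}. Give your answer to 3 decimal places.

φ_{22} = (r_2 − r_1²) / (1 − r_1²)
r_1² = (0.422)² = 0.178084
Numerator = -0.3 − 0.1781 = -0.4781; denominator = 1 − 0.1781 = 0.8219
φ_{22} = -0.4781 / 0.8219 = -0.582

-0.582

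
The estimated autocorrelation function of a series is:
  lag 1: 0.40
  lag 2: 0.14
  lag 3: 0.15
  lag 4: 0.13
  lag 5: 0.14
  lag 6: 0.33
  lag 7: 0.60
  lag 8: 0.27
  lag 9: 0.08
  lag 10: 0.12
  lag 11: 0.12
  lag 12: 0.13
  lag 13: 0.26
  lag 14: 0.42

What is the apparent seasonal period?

7

The largest autocorrelation is r_7 = 0.60, with a weaker echo at lag 14 (0.42); the remaining lags stay at or below 0.40. The elevated value at lag 1 (0.40), dropping to 0.14 at lag 2, reflects decaying short-term dependence rather than seasonality.
The dominant spike at lag 7 indicates a seasonal period of 7.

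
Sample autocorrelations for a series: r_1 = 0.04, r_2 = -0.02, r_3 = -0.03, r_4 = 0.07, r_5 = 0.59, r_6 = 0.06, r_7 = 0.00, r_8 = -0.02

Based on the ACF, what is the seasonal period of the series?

5

The largest autocorrelation is r_5 = 0.59; the remaining lags stay at or below 0.07.
The dominant spike at lag 5 indicates a seasonal period of 5.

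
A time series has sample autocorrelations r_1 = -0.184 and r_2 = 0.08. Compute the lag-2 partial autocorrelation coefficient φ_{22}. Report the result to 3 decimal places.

φ_{22} = (r_2 − r_1²) / (1 − r_1²)
r_1² = (-0.184)² = 0.033856
Numerator = 0.08 − 0.0339 = 0.0461; denominator = 1 − 0.0339 = 0.9661
φ_{22} = 0.0461 / 0.9661 = 0.048

0.048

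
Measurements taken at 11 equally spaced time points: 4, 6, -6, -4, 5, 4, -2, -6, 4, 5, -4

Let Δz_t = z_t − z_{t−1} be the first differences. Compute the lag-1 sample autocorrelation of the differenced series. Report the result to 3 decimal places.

-0.107

First differences Δz: 2, -12, 2, 9, -1, -6, -4, 10, 1, -9
Mean of differences = -0.8000
Numerator Σ(Δz_t−Δz̄)(Δz_{t+1}−Δz̄) = -49.4400
Denominator Σ(Δz_t−Δz̄)² = 461.6000
r_1(Δz) = -49.4400 / 461.6000 = -0.107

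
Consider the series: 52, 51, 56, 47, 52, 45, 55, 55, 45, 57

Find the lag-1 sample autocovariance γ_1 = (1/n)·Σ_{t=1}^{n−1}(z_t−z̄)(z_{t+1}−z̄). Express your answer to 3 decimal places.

Mean z̄ = (52 + 51 + 56 + 47 + 52 + 45 + 55 + 55 + 45 + 57)/10 = 51.5000
Σ_{t=1}^{9}(z_t−z̄)(z_{t+1}−z̄) = -97.2500
γ_1 = -97.2500 / 10 = -9.725

-9.725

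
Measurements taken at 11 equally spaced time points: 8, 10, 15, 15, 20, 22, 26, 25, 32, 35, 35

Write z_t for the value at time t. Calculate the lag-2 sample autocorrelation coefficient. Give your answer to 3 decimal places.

0.439

Mean z̄ = (8 + 10 + 15 + 15 + 20 + 22 + 26 + 25 + 32 + 35 + 35)/11 = 22.0909
Numerator Σ_{t=1}^{9}(z_t−z̄)(z_{t+2}−z̄) = 396.8926
Denominator Σ(z_t−z̄)² = 904.9091
r_2 = 396.8926 / 904.9091 = 0.439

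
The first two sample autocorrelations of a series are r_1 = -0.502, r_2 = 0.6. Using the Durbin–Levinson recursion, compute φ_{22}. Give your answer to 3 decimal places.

φ_{22} = (r_2 − r_1²) / (1 − r_1²)
r_1² = (-0.502)² = 0.252004
Numerator = 0.6 − 0.2520 = 0.3480; denominator = 1 − 0.2520 = 0.7480
φ_{22} = 0.3480 / 0.7480 = 0.465

0.465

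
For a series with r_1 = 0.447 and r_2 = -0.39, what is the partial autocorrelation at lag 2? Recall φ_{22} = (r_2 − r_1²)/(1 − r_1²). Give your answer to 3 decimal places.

-0.737

φ_{22} = (r_2 − r_1²) / (1 − r_1²)
r_1² = (0.447)² = 0.199809
Numerator = -0.39 − 0.1998 = -0.5898; denominator = 1 − 0.1998 = 0.8002
φ_{22} = -0.5898 / 0.8002 = -0.737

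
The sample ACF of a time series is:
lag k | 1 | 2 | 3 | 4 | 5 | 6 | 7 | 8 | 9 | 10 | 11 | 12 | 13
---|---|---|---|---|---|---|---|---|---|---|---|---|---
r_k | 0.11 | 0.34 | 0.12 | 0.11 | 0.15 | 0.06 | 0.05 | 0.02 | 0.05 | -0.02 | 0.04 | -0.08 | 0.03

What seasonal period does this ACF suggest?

2

The largest autocorrelation is r_2 = 0.34; the remaining lags stay at or below 0.15.
The dominant spike at lag 2 indicates a seasonal period of 2.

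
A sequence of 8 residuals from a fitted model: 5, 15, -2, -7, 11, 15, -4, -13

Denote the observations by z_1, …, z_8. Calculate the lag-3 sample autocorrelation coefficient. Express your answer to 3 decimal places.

-0.056

Mean z̄ = (5 + 15 − 2 − 7 + 11 + 15 − 4 − 13)/8 = 2.5000
Σ(z_t−z̄)(z_{t+3}−z̄) = (-23.7500) + (106.2500) + (-56.2500) + (61.7500) + (-131.7500) = -43.7500
Denominator Σ(z_t−z̄)² = 784.0000
r_3 = -43.7500 / 784.0000 = -0.056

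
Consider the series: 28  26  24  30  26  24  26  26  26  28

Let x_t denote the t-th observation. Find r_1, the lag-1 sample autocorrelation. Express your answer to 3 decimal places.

-0.268

Mean x̄ = (28 + 26 + 24 + 30 + 26 + 24 + 26 + 26 + 26 + 28)/10 = 26.4000
Numerator Σ_{t=1}^{9}(x_t−x̄)(x_{t+1}−x̄) = -8.1600
Denominator Σ(x_t−x̄)² = 30.4000
r_1 = -8.1600 / 30.4000 = -0.268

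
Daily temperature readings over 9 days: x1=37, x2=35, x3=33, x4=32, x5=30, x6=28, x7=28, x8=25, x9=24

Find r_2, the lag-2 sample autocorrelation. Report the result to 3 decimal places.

Mean x̄ = (37 + 35 + 33 + 32 + 30 + 28 + 28 + 25 + 24)/9 = 30.2222
Σ(x_t−x̄)(x_{t+2}−x̄) = (18.8272) + (8.4938) + (-0.6173) + (-3.9506) + (0.4938) + (11.6049) + (13.8272) = 48.6790
Denominator Σ(x_t−x̄)² = 155.5556
r_2 = 48.6790 / 155.5556 = 0.313

0.313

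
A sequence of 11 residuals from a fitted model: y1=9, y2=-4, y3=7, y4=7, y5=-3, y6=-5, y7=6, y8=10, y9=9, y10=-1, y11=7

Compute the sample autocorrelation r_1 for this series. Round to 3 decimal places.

Mean ȳ = (9 − 4 + 7 + 7 − 3 − 5 + 6 + 10 + 9 − 1 + 7)/11 = 3.8182
Numerator Σ_{t=1}^{10}(y_t−ȳ)(y_{t+1}−ȳ) = -30.8512
Denominator Σ(y_t−ȳ)² = 335.6364
r_1 = -30.8512 / 335.6364 = -0.092

-0.092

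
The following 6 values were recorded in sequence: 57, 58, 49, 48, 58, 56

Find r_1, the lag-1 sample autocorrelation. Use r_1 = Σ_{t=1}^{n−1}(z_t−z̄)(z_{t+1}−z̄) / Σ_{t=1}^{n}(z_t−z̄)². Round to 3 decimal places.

0.065

Mean z̄ = (57 + 58 + 49 + 48 + 58 + 56)/6 = 54.3333
Numerator Σ_{t=1}^{5}(z_t−z̄)(z_{t+1}−z̄) = 6.8889
Denominator Σ(z_t−z̄)² = 105.3333
r_1 = 6.8889 / 105.3333 = 0.065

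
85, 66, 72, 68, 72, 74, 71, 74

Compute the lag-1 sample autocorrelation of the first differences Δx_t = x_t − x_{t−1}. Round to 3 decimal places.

First differences Δx: -19, 6, -4, 4, 2, -3, 3
Mean of differences = -1.5714
Numerator Σ(Δx_t−Δx̄)(Δx_{t+1}−Δx̄) = -155.6122
Denominator Σ(Δx_t−Δx̄)² = 433.7143
r_1(Δx) = -155.6122 / 433.7143 = -0.359

-0.359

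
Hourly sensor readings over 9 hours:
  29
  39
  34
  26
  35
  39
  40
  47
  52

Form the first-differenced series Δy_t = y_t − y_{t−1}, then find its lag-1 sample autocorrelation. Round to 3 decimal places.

First differences Δy: 10, -5, -8, 9, 4, 1, 7, 5
Mean of differences = 2.8750
Numerator Σ(Δy_t−Δȳ)(Δy_{t+1}−Δȳ) = -31.2656
Denominator Σ(Δy_t−Δȳ)² = 294.8750
r_1(Δy) = -31.2656 / 294.8750 = -0.106

-0.106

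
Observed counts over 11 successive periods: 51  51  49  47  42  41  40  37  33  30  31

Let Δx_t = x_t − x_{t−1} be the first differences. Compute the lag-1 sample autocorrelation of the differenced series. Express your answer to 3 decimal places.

-0.067

First differences Δx: 0, -2, -2, -5, -1, -1, -3, -4, -3, 1
Mean of differences = -2.0000
Numerator Σ(Δx_t−Δx̄)(Δx_{t+1}−Δx̄) = -2.0000
Denominator Σ(Δx_t−Δx̄)² = 30.0000
r_1(Δx) = -2.0000 / 30.0000 = -0.067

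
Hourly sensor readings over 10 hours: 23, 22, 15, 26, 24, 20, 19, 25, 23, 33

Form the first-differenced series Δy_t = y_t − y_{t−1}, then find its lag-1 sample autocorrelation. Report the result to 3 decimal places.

-0.375

First differences Δy: -1, -7, 11, -2, -4, -1, 6, -2, 10
Mean of differences = 1.1111
Numerator Σ(Δy_t−Δȳ)(Δy_{t+1}−Δȳ) = -120.3457
Denominator Σ(Δy_t−Δȳ)² = 320.8889
r_1(Δy) = -120.3457 / 320.8889 = -0.375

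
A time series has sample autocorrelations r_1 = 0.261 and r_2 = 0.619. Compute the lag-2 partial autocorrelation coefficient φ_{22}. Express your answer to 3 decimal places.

0.591

φ_{22} = (r_2 − r_1²) / (1 − r_1²)
r_1² = (0.261)² = 0.068121
Numerator = 0.619 − 0.0681 = 0.5509; denominator = 1 − 0.0681 = 0.9319
φ_{22} = 0.5509 / 0.9319 = 0.591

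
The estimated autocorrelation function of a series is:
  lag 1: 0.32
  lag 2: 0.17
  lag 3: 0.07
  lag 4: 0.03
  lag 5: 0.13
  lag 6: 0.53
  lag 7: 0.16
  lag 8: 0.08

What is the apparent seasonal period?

6

The largest autocorrelation is r_6 = 0.53; the remaining lags stay at or below 0.32. The elevated value at lag 1 (0.32), dropping to 0.17 at lag 2, reflects decaying short-term dependence rather than seasonality.
The dominant spike at lag 6 indicates a seasonal period of 6.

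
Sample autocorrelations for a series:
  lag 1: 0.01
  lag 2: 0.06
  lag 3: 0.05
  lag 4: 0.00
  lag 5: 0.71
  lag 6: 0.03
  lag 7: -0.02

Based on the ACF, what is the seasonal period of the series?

5

The largest autocorrelation is r_5 = 0.71; the remaining lags stay at or below 0.06.
The dominant spike at lag 5 indicates a seasonal period of 5.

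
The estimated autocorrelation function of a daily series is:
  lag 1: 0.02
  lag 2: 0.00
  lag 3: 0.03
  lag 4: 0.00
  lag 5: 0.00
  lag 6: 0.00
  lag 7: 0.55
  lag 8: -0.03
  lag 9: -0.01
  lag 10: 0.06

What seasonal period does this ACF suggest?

The largest autocorrelation is r_7 = 0.55; the remaining lags stay at or below 0.06.
The dominant spike at lag 7 indicates a seasonal period of 7.

7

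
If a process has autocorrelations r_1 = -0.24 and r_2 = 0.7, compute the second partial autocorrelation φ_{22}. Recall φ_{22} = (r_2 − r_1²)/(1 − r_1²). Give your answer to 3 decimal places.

0.682

φ_{22} = (r_2 − r_1²) / (1 − r_1²)
r_1² = (-0.24)² = 0.0576
Numerator = 0.7 − 0.0576 = 0.6424; denominator = 1 − 0.0576 = 0.9424
φ_{22} = 0.6424 / 0.9424 = 0.682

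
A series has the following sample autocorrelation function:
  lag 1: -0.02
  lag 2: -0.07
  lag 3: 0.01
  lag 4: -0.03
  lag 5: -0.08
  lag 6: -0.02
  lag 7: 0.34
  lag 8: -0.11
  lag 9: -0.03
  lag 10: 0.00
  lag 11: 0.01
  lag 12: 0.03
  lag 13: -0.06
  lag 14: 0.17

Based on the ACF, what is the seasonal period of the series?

The largest autocorrelation is r_7 = 0.34, with a weaker echo at lag 14 (0.17); the remaining lags stay at or below 0.03.
The dominant spike at lag 7 indicates a seasonal period of 7.

7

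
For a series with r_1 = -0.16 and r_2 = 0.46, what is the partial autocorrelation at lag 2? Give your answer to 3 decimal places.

φ_{22} = (r_2 − r_1²) / (1 − r_1²)
r_1² = (-0.16)² = 0.0256
Numerator = 0.46 − 0.0256 = 0.4344; denominator = 1 − 0.0256 = 0.9744
φ_{22} = 0.4344 / 0.9744 = 0.446

0.446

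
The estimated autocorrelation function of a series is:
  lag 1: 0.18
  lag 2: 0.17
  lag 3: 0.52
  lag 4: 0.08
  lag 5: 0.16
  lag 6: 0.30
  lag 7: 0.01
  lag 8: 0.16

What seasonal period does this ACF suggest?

The largest autocorrelation is r_3 = 0.52, with a weaker echo at lag 6 (0.30); the remaining lags stay at or below 0.18.
The dominant spike at lag 3 indicates a seasonal period of 3.

3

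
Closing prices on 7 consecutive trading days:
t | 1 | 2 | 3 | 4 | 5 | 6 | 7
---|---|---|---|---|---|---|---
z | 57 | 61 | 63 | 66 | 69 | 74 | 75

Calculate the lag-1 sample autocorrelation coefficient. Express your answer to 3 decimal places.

Mean z̄ = (57 + 61 + 63 + 66 + 69 + 74 + 75)/7 = 66.4286
Deviations from mean: -9.4286, -5.4286, -3.4286, -0.4286, 2.5714, 7.5714, 8.5714
Σ(z_t−z̄)(z_{t+1}−z̄) = (51.1837) + (18.6122) + (1.4694) + (-1.1020) + (19.4694) + (64.8980) = 154.5306
Denominator Σ(z_t−z̄)² = 267.7143
r_1 = 154.5306 / 267.7143 = 0.577

0.577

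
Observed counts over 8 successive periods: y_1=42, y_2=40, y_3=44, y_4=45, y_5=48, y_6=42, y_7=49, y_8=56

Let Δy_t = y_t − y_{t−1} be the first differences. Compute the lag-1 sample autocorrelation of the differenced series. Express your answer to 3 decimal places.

First differences Δy: -2, 4, 1, 3, -6, 7, 7
Mean of differences = 2.0000
Numerator Σ(Δy_t−Δȳ)(Δy_{t+1}−Δȳ) = -34.0000
Denominator Σ(Δy_t−Δȳ)² = 136.0000
r_1(Δy) = -34.0000 / 136.0000 = -0.250

-0.250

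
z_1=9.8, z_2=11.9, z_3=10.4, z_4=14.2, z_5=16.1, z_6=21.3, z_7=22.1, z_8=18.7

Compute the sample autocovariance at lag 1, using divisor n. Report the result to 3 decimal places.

Mean z̄ = (9.8 + 11.9 + 10.4 + 14.2 + 16.1 + 21.3 + 22.1 + 18.7)/8 = 15.5625
Σ_{t=1}^{7}(z_t−z̄)(z_{t+1}−z̄) = 107.4186
γ_1 = 107.4186 / 8 = 13.427

13.427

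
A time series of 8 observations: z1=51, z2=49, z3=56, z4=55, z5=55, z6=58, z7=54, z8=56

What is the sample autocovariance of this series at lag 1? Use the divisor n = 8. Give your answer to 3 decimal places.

1.398

Mean z̄ = (51 + 49 + 56 + 55 + 55 + 58 + 54 + 56)/8 = 54.2500
Deviations: -3.2500, -5.2500, 1.7500, 0.7500, 0.7500, 3.7500, -0.2500, 1.7500
Σ_{t=1}^{7}(z_t−z̄)(z_{t+1}−z̄) = 11.1875
γ_1 = 11.1875 / 8 = 1.398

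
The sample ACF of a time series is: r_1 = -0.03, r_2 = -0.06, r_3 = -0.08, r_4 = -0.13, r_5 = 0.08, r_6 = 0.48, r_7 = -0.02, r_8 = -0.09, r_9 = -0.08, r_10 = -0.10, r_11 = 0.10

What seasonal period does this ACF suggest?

6

The largest autocorrelation is r_6 = 0.48; the remaining lags stay at or below 0.10.
The dominant spike at lag 6 indicates a seasonal period of 6.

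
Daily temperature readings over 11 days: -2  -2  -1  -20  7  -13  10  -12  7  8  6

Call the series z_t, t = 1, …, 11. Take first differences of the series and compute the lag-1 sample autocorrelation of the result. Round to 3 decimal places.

First differences Δz: 0, 1, -19, 27, -20, 23, -22, 19, 1, -2
Mean of differences = 0.8000
Numerator Σ(Δz_t−Δz̄)(Δz_{t+1}−Δz̄) = -2447.6400
Denominator Σ(Δz_t−Δz̄)² = 2863.6000
r_1(Δz) = -2447.6400 / 2863.6000 = -0.855

-0.855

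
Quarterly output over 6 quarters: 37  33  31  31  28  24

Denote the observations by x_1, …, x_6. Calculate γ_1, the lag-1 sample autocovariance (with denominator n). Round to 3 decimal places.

Mean x̄ = (37 + 33 + 31 + 31 + 28 + 24)/6 = 30.6667
Deviations: 6.3333, 2.3333, 0.3333, 0.3333, -2.6667, -6.6667
Σ_{t=1}^{5}(x_t−x̄)(x_{t+1}−x̄) = 32.5556
γ_1 = 32.5556 / 6 = 5.426

5.426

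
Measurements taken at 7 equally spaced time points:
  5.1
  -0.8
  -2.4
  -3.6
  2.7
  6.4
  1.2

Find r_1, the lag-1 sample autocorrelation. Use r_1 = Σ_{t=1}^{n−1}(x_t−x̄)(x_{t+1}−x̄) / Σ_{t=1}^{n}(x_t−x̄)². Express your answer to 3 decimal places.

0.206

Mean x̄ = (5.1 − 0.8 − 2.4 − 3.6 + 2.7 + 6.4 + 1.2)/7 = 1.2286
Deviations from mean: 3.8714, -2.0286, -3.6286, -4.8286, 1.4714, 5.1714, -0.0286
Σ(x_t−x̄)(x_{t+1}−x̄) = (-7.8535) + (7.3608) + (17.5208) + (-7.1049) + (7.6094) + (-0.1478) = 17.3849
Denominator Σ(x_t−x̄)² = 84.4943
r_1 = 17.3849 / 84.4943 = 0.206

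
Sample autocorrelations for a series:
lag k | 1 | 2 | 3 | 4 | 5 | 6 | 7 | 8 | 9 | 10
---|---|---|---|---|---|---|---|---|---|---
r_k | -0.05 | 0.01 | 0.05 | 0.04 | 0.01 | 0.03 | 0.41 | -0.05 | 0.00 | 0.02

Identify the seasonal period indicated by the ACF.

The largest autocorrelation is r_7 = 0.41; the remaining lags stay at or below 0.05.
The dominant spike at lag 7 indicates a seasonal period of 7.

7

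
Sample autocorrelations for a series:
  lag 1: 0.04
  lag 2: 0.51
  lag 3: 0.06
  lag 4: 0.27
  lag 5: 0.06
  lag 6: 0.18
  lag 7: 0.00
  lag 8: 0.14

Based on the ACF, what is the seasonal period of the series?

The largest autocorrelation is r_2 = 0.51, with weaker echoes at lags 4 (0.27) and 6 (0.18); the remaining lags stay at or below 0.14.
The dominant spike at lag 2 indicates a seasonal period of 2.

2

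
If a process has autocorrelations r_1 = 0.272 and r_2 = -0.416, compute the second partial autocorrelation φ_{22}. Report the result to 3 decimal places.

φ_{22} = (r_2 − r_1²) / (1 − r_1²)
r_1² = (0.272)² = 0.073984
Numerator = -0.416 − 0.0740 = -0.4900; denominator = 1 − 0.0740 = 0.9260
φ_{22} = -0.4900 / 0.9260 = -0.529

-0.529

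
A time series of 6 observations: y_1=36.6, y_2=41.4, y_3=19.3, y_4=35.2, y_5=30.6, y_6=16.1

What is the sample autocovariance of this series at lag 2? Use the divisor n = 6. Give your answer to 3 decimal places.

Mean ȳ = (36.6 + 41.4 + 19.3 + 35.2 + 30.6 + 16.1)/6 = 29.8667
Deviations: 6.7333, 11.5333, -10.5667, 5.3333, 0.7333, -13.7667
Σ_{t=1}^{4}(y_t−ȳ)(y_{t+2}−ȳ) = -90.8089
γ_2 = -90.8089 / 6 = -15.135

-15.135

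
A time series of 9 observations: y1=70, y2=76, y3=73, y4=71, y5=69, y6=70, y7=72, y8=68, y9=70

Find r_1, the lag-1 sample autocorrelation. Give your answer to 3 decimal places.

Mean ȳ = (70 + 76 + 73 + 71 + 69 + 70 + 72 + 68 + 70)/9 = 71.0000
Numerator Σ_{t=1}^{8}(y_t−ȳ)(y_{t+1}−ȳ) = 6.0000
Denominator Σ(y_t−ȳ)² = 46.0000
r_1 = 6.0000 / 46.0000 = 0.130

0.130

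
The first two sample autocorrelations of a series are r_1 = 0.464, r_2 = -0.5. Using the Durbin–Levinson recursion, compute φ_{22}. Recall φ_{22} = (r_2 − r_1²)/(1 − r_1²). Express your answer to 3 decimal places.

-0.912

φ_{22} = (r_2 − r_1²) / (1 − r_1²)
r_1² = (0.464)² = 0.215296
Numerator = -0.5 − 0.2153 = -0.7153; denominator = 1 − 0.2153 = 0.7847
φ_{22} = -0.7153 / 0.7847 = -0.912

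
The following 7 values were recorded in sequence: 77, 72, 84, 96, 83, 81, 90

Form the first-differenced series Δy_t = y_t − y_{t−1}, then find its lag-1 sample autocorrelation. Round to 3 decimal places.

First differences Δy: -5, 12, 12, -13, -2, 9
Mean of differences = 2.1667
Numerator Σ(Δy_t−Δȳ)(Δy_{t+1}−Δȳ) = -88.1944
Denominator Σ(Δy_t−Δȳ)² = 538.8333
r_1(Δy) = -88.1944 / 538.8333 = -0.164

-0.164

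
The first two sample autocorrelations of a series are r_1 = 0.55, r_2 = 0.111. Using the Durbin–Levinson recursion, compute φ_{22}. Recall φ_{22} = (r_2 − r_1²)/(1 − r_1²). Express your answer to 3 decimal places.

φ_{22} = (r_2 − r_1²) / (1 − r_1²)
r_1² = (0.55)² = 0.3025
Numerator = 0.111 − 0.3025 = -0.1915; denominator = 1 − 0.3025 = 0.6975
φ_{22} = -0.1915 / 0.6975 = -0.275

-0.275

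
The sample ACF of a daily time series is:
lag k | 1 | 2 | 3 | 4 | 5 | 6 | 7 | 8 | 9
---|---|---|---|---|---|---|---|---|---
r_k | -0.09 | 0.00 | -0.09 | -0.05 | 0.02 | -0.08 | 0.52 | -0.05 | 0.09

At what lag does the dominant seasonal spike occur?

The largest autocorrelation is r_7 = 0.52; the remaining lags stay at or below 0.09.
The dominant spike at lag 7 indicates a seasonal period of 7.

7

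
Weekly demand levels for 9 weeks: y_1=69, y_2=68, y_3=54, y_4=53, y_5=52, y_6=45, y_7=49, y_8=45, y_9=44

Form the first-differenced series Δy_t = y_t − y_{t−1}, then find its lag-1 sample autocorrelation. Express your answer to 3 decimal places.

First differences Δy: -1, -14, -1, -1, -7, 4, -4, -1
Mean of differences = -3.1250
Numerator Σ(Δy_t−Δȳ)(Δy_{t+1}−Δȳ) = -85.6406
Denominator Σ(Δy_t−Δȳ)² = 202.8750
r_1(Δy) = -85.6406 / 202.8750 = -0.422

-0.422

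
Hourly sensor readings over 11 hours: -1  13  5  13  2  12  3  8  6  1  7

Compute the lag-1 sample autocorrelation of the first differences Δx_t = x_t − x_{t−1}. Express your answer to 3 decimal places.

First differences Δx: 14, -8, 8, -11, 10, -9, 5, -2, -5, 6
Mean of differences = 0.8000
Numerator Σ(Δx_t−Δx̄)(Δx_{t+1}−Δx̄) = -530.0400
Denominator Σ(Δx_t−Δx̄)² = 709.6000
r_1(Δx) = -530.0400 / 709.6000 = -0.747

-0.747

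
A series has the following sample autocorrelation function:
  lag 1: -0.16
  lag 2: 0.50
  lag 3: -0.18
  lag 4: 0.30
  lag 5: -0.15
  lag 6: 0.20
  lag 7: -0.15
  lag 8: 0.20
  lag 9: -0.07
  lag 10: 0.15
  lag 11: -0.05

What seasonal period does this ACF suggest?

The largest autocorrelation is r_2 = 0.50, with weaker echoes at lags 4 (0.30), 6 (0.20), 8 (0.20) and 10 (0.15); the remaining lags stay at or below -0.05.
The dominant spike at lag 2 indicates a seasonal period of 2.

2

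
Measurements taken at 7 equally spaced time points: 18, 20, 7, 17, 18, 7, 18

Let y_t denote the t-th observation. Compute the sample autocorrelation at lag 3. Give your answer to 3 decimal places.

0.495

Mean ȳ = (18 + 20 + 7 + 17 + 18 + 7 + 18)/7 = 15.0000
Deviations from mean: 3.0000, 5.0000, -8.0000, 2.0000, 3.0000, -8.0000, 3.0000
Σ(y_t−ȳ)(y_{t+3}−ȳ) = (6.0000) + (15.0000) + (64.0000) + (6.0000) = 91.0000
Denominator Σ(y_t−ȳ)² = 184.0000
r_3 = 91.0000 / 184.0000 = 0.495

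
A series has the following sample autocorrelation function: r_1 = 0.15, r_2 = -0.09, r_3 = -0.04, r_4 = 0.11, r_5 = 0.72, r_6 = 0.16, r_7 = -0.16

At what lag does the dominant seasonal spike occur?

5

The largest autocorrelation is r_5 = 0.72; the remaining lags stay at or below 0.16.
The dominant spike at lag 5 indicates a seasonal period of 5.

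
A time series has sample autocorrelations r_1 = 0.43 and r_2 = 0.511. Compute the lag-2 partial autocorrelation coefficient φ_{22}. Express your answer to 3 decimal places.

φ_{22} = (r_2 − r_1²) / (1 − r_1²)
r_1² = (0.43)² = 0.1849
Numerator = 0.511 − 0.1849 = 0.3261; denominator = 1 − 0.1849 = 0.8151
φ_{22} = 0.3261 / 0.8151 = 0.400

0.400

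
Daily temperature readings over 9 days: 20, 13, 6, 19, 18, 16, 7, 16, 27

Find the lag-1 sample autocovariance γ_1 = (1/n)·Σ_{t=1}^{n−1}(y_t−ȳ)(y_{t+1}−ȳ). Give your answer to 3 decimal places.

-1.092

Mean ȳ = (20 + 13 + 6 + 19 + 18 + 16 + 7 + 16 + 27)/9 = 15.7778
Σ_{t=1}^{8}(y_t−ȳ)(y_{t+1}−ȳ) = -9.8272
γ_1 = -9.8272 / 9 = -1.092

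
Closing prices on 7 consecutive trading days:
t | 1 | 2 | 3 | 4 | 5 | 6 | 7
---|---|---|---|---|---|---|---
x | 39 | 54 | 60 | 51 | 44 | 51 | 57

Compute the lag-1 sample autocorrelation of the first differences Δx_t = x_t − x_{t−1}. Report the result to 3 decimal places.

First differences Δx: 15, 6, -9, -7, 7, 6
Mean of differences = 3.0000
Numerator Σ(Δx_t−Δx̄)(Δx_{t+1}−Δx̄) = 92.0000
Denominator Σ(Δx_t−Δx̄)² = 422.0000
r_1(Δx) = 92.0000 / 422.0000 = 0.218

0.218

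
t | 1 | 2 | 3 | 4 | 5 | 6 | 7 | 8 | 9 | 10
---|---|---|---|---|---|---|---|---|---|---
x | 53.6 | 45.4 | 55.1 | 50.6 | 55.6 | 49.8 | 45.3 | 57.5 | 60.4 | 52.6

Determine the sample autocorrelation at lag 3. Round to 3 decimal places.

Mean x̄ = (53.6 + 45.4 + 55.1 + 50.6 + 55.6 + 49.8 + 45.3 + 57.5 + 60.4 + 52.6)/10 = 52.5900
Σ(x_t−x̄)(x_{t+3}−x̄) = (-2.0099) + (-21.6419) + (-7.0029) + (14.5071) + (14.7791) + (-21.7899) + (-0.0729) = -23.2313
Denominator Σ(x_t−x̄)² = 218.0690
r_3 = -23.2313 / 218.0690 = -0.107

-0.107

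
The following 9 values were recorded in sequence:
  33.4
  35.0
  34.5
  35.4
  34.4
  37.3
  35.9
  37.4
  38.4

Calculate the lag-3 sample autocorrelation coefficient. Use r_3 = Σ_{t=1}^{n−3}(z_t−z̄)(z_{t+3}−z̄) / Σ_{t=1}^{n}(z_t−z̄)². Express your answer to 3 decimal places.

Mean z̄ = (33.4 + 35.0 + 34.5 + 35.4 + 34.4 + 37.3 + 35.9 + 37.4 + 38.4)/9 = 35.7444
Σ(z_t−z̄)(z_{t+3}−z̄) = (0.8075) + (1.0009) + (-1.9358) + (-0.0536) + (-2.2258) + (4.1309) = 1.7241
Denominator Σ(z_t−z̄)² = 21.7622
r_3 = 1.7241 / 21.7622 = 0.079

0.079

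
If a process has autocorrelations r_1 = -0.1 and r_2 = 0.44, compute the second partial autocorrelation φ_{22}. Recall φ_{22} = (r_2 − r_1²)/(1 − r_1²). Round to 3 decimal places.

φ_{22} = (r_2 − r_1²) / (1 − r_1²)
r_1² = (-0.1)² = 0.01
Numerator = 0.44 − 0.0100 = 0.4300; denominator = 1 − 0.0100 = 0.9900
φ_{22} = 0.4300 / 0.9900 = 0.434

0.434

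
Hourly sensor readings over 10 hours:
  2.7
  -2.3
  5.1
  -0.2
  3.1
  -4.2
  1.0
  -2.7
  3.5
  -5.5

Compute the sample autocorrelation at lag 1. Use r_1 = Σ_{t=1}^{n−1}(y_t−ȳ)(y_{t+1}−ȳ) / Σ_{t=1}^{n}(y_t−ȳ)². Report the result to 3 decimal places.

-0.586

Mean ȳ = (2.7 − 2.3 + 5.1 − 0.2 + 3.1 − 4.2 + 1.0 − 2.7 + 3.5 − 5.5)/10 = 0.0500
Numerator Σ_{t=1}^{9}(y_t−ȳ)(y_{t+1}−ȳ) = -68.3675
Denominator Σ(y_t−ȳ)² = 116.6450
r_1 = -68.3675 / 116.6450 = -0.586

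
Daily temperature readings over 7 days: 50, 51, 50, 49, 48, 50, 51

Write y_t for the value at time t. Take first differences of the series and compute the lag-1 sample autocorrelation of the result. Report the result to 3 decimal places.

First differences Δy: 1, -1, -1, -1, 2, 1
Mean of differences = 0.1667
Numerator Σ(Δy_t−Δȳ)(Δy_{t+1}−Δȳ) = 1.1389
Denominator Σ(Δy_t−Δȳ)² = 8.8333
r_1(Δy) = 1.1389 / 8.8333 = 0.129

0.129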